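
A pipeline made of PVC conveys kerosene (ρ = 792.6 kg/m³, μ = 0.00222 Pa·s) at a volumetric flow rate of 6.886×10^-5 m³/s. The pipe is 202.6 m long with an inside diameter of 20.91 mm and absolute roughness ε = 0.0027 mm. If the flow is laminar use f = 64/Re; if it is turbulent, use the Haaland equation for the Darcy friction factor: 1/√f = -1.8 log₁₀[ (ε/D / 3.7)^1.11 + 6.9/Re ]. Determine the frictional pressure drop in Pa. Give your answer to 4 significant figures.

ΔP ≈ 6601 Pa

Cross-sectional area A = πD²/4 = π(0.02091)²/4 = 0.0003434 m²; mean velocity V = Q/A = 6.886e-05/0.0003434 = 0.2005 m/s.
Reynolds number Re = ρVD/μ = 792.6 · 0.2005 · 0.02091 / 0.00222 = 1497.
Re < 2300 → laminar flow, so f = 64/Re = 64/1497 = 0.04275 (the turbulent correlation is not needed).
Darcy-Weisbach: ΔP = f(L/D)(ρV²/2) = 0.04275·(202.6/0.02091)·(792.6·0.2005²/2) = 0.04275·9689·15.94 = 6601 Pa.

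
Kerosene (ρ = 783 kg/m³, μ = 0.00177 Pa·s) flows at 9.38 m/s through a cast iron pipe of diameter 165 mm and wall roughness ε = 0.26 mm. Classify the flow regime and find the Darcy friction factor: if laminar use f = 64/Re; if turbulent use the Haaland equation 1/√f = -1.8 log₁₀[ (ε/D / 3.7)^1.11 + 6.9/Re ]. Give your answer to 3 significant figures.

Re = ρVD/μ = 783·9.38·0.165/0.00177 = 6.847e+05.
Re > 4000 → turbulent. ε/D = 0.00026/0.165 = 0.00158; Haaland: 1/√f = -1.8 log₁₀[0.000181 + 1.01e-05] = 6.692, so f = 0.02233.

f ≈ 0.0223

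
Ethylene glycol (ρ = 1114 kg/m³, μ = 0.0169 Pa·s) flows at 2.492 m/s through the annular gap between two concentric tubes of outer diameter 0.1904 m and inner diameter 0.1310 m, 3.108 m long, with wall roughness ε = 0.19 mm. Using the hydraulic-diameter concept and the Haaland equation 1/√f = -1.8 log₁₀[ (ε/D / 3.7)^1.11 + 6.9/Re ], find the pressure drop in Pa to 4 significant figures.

Hydraulic diameter D_h = 4A/P = D_o - D_i = 0.1904 - 0.131 = 0.0594 m.
Re = ρVD_h/μ = 1114·2.492·0.0594/0.0169 = 9757.
ε/D_h = 0.00019/0.0594 = 0.0032; Haaland gives 1/√f = -1.8 log₁₀[0.000398+0.000707] = 5.322, so f = 0.03531.
ΔP = f(L/D_h)(ρV²/2) = 0.03531·3.108/0.0594·3459 = 6390 Pa.

ΔP ≈ 6390 Pa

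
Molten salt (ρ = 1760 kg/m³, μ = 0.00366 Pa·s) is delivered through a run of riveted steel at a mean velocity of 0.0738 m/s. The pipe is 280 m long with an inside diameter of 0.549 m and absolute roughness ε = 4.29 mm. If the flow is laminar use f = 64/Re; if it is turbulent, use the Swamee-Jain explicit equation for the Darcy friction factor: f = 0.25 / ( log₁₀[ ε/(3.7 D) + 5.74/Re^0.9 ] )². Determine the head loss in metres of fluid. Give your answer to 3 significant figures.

h_f ≈ 0.00550 m

Reynolds number Re = ρVD/μ = 1760 · 0.0738 · 0.549 / 0.00366 = 1.948e+04.
Re > 4000 → turbulent. Relative roughness ε/D = 0.00429/0.549 = 0.00781. Swamee-Jain: f = 0.25/(log₁₀[0.00781/3.7 + 5.74/1.948e+04^0.9])² = 0.25/(log₁₀[0.00211 + 0.000791])² = 0.25/(-2.537)² = 0.03884.
Darcy-Weisbach: ΔP = f(L/D)(ρV²/2) = 0.03884·(280/0.549)·(1760·0.0738²/2) = 0.03884·510·4.793 = 94.94 Pa.
Head loss h_f = ΔP/(ρg) = 94.94/(1760·9.81) = 0.00550 m.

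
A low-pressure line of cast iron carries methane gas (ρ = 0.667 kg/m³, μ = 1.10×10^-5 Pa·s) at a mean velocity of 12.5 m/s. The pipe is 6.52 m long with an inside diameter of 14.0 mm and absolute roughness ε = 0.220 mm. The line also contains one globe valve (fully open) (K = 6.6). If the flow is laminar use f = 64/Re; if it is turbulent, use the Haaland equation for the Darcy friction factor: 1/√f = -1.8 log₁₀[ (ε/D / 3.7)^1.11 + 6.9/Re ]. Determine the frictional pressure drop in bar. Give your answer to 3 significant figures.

Reynolds number Re = ρVD/μ = 0.667 · 12.5 · 0.014 / 1.1e-05 = 1.061e+04.
Re > 4000 → turbulent. Relative roughness ε/D = 0.00022/0.014 = 0.0157. Haaland: 1/√f = -1.8 log₁₀[(0.0157/3.7)^1.11 + 6.9/1.061e+04] = -1.8 log₁₀[0.00233 + 0.00065] = 4.547, so f = 0.04838.
Total minor-loss coefficient ΣK = 1·6.6 = 6.6.
ΔP = [f·L/D + ΣK]·(ρV²/2) = [0.04838·6.52/0.014 + 6.6]·(0.667·12.5²/2) = [22.53 + 6.6]·52.11 = 1518 Pa.
ΔP = 1518 Pa = 0.0152 bar.

ΔP ≈ 0.0152 bar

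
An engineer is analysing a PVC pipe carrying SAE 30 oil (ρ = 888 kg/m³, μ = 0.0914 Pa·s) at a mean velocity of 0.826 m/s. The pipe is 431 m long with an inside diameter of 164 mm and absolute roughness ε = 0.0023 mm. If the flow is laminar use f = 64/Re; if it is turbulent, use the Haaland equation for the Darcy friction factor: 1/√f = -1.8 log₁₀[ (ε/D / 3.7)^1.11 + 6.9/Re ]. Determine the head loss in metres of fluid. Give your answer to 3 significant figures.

h_f ≈ 4.44 m

Reynolds number Re = ρVD/μ = 888 · 0.826 · 0.164 / 0.0914 = 1316.
Re < 2300 → laminar flow, so f = 64/Re = 64/1316 = 0.04863 (the turbulent correlation is not needed).
Darcy-Weisbach: ΔP = f(L/D)(ρV²/2) = 0.04863·(431/0.164)·(888·0.826²/2) = 0.04863·2628·302.9 = 3.871e+04 Pa.
Head loss h_f = ΔP/(ρg) = 3.871e+04/(888·9.81) = 4.44 m.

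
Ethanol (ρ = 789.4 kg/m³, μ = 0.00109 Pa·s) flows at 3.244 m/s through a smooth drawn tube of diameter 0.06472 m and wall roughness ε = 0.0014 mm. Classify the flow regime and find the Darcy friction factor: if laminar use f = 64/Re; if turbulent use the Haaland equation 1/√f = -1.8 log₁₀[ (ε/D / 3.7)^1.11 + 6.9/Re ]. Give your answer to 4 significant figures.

f ≈ 0.01647

Re = ρVD/μ = 789.4·3.244·0.06472/0.00109 = 1.521e+05.
Re > 4000 → turbulent. ε/D = 1.4e-06/0.06472 = 2.16e-05; Haaland: 1/√f = -1.8 log₁₀[1.55e-06 + 4.54e-05] = 7.791, so f = 0.01647.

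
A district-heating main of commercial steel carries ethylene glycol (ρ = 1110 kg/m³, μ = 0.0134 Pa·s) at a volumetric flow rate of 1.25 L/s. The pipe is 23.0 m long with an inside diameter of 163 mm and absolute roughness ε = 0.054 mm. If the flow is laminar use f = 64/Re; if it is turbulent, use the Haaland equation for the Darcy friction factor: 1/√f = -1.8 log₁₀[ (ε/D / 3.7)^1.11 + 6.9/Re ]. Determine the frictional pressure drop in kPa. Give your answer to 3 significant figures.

ΔP ≈ 0.0222 kPa

Q = 1.25 L/s = 1.25/1000 = 0.00125 m³/s.
Cross-sectional area A = πD²/4 = π(0.163)²/4 = 0.02087 m²; mean velocity V = Q/A = 0.00125/0.02087 = 0.0599 m/s.
Reynolds number Re = ρVD/μ = 1110 · 0.0599 · 0.163 / 0.0134 = 808.8.
Re < 2300 → laminar flow, so f = 64/Re = 64/808.8 = 0.07913 (the turbulent correlation is not needed).
Darcy-Weisbach: ΔP = f(L/D)(ρV²/2) = 0.07913·(23/0.163)·(1110·0.0599²/2) = 0.07913·141.1·1.992 = 22.24 Pa.
ΔP = 22.24 Pa = 0.0222 kPa.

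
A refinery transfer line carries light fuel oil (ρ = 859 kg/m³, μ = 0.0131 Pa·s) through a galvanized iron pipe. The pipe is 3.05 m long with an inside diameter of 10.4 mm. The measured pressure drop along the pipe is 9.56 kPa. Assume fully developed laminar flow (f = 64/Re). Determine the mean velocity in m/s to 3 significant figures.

V ≈ 0.809 m/s

For laminar flow, f = 64/Re with Re = ρVD/μ, so Darcy-Weisbach reduces to ΔP = 32μLV/D². Solving for V: V = ΔP·D²/(32μL) = 9560·(0.0104)²/(32·0.0131·3.05) = 0.8087 m/s.
Check: Re = ρVD/μ = 859·0.8087·0.0104/0.0131 = 551.5 < 2300, so the laminar assumption holds.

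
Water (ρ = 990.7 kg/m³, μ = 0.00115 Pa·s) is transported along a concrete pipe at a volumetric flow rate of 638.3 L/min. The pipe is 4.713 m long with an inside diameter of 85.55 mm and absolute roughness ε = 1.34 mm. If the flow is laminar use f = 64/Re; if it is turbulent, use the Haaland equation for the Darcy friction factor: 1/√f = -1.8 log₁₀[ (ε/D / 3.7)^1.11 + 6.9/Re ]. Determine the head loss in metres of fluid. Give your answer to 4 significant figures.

h_f ≈ 0.4308 m

Q = 638.3 L/min = 638.3/60000 = 0.01064 m³/s.
Cross-sectional area A = πD²/4 = π(0.08555)²/4 = 0.005748 m²; mean velocity V = Q/A = 0.01064/0.005748 = 1.851 m/s.
Reynolds number Re = ρVD/μ = 990.7 · 1.851 · 0.08555 / 0.00115 = 1.364e+05.
Re > 4000 → turbulent. Relative roughness ε/D = 0.00134/0.08555 = 0.0157. Haaland: 1/√f = -1.8 log₁₀[(0.0157/3.7)^1.11 + 6.9/1.364e+05] = -1.8 log₁₀[0.00232 + 5.06e-05] = 4.725, so f = 0.04479.
Darcy-Weisbach: ΔP = f(L/D)(ρV²/2) = 0.04479·(4.713/0.08555)·(990.7·1.851²/2) = 0.04479·55.09·1697 = 4187 Pa.
Head loss h_f = ΔP/(ρg) = 4187/(990.7·9.81) = 0.4308 m.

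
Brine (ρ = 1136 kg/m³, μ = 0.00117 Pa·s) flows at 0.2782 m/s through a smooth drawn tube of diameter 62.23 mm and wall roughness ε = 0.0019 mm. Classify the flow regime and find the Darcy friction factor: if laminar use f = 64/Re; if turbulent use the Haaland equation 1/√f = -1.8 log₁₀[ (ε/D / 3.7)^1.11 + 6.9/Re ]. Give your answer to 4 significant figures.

Re = ρVD/μ = 1136·0.2782·0.06223/0.00117 = 1.681e+04.
Re > 4000 → turbulent. ε/D = 1.9e-06/0.06223 = 3.05e-05; Haaland: 1/√f = -1.8 log₁₀[2.28e-06 + 0.00041] = 6.092, so f = 0.02695.

f ≈ 0.02695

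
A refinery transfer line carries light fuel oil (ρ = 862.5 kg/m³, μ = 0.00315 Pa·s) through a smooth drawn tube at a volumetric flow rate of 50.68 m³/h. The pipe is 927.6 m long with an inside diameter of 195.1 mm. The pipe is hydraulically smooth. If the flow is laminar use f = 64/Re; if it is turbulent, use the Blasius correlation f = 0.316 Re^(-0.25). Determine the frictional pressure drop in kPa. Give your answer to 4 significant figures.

Q = 50.68 m³/h = 50.68/3600 = 0.01408 m³/s.
Cross-sectional area A = πD²/4 = π(0.1951)²/4 = 0.0299 m²; mean velocity V = Q/A = 0.01408/0.0299 = 0.4709 m/s.
Reynolds number Re = ρVD/μ = 862.5 · 0.4709 · 0.1951 / 0.00315 = 2.516e+04.
Re > 4000 → turbulent. Smooth-pipe (Blasius): f = 0.316 Re^(-0.25) = 0.316/(2.516e+04)^0.25 = 0.02509.
Darcy-Weisbach: ΔP = f(L/D)(ρV²/2) = 0.02509·(927.6/0.1951)·(862.5·0.4709²/2) = 0.02509·4754·95.63 = 1.141e+04 Pa.
ΔP = 1.141e+04 Pa = 11.41 kPa.

ΔP ≈ 11.41 kPa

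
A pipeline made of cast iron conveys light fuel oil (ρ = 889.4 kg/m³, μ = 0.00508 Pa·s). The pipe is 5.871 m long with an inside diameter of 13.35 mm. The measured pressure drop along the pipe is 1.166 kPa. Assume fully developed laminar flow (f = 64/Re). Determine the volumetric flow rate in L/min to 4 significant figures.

For laminar flow, f = 64/Re with Re = ρVD/μ, so Darcy-Weisbach reduces to ΔP = 32μLV/D². Solving for V: V = ΔP·D²/(32μL) = 1166·(0.01335)²/(32·0.00508·5.871) = 0.2177 m/s.
Check: Re = ρVD/μ = 889.4·0.2177·0.01335/0.00508 = 508.9 < 2300, so the laminar assumption holds.
Q = V·A = 0.2177·(π/4·0.01335²) = 3.048e-05 m³/s = 1.829 L/min.

Q ≈ 1.829 L/min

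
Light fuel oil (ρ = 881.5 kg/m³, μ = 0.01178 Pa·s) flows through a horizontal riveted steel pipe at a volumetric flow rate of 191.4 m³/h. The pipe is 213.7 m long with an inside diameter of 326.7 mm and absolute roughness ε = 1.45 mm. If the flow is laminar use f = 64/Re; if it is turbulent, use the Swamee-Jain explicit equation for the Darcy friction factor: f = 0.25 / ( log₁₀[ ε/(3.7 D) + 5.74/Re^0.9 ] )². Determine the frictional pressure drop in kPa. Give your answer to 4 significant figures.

ΔP ≈ 4.087 kPa

Q = 191.4 m³/h = 191.4/3600 = 0.05317 m³/s.
Cross-sectional area A = πD²/4 = π(0.3267)²/4 = 0.08383 m²; mean velocity V = Q/A = 0.05317/0.08383 = 0.6342 m/s.
Reynolds number Re = ρVD/μ = 881.5 · 0.6342 · 0.3267 / 0.0118 = 1.551e+04.
Re > 4000 → turbulent. Relative roughness ε/D = 0.00145/0.3267 = 0.00444. Swamee-Jain: f = 0.25/(log₁₀[0.00444/3.7 + 5.74/1.551e+04^0.9])² = 0.25/(log₁₀[0.0012 + 0.000972])² = 0.25/(-2.663)² = 0.03524.
Darcy-Weisbach: ΔP = f(L/D)(ρV²/2) = 0.03524·(213.7/0.3267)·(881.5·0.6342²/2) = 0.03524·654.1·177.3 = 4087 Pa.
ΔP = 4087 Pa = 4.087 kPa.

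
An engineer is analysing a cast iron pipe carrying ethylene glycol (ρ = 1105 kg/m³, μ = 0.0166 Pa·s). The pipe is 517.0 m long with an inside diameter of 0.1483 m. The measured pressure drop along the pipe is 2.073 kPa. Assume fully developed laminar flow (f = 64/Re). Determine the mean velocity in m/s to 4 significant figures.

For laminar flow, f = 64/Re with Re = ρVD/μ, so Darcy-Weisbach reduces to ΔP = 32μLV/D². Solving for V: V = ΔP·D²/(32μL) = 2073·(0.1483)²/(32·0.0166·517) = 0.166 m/s.
Check: Re = ρVD/μ = 1105·0.166·0.1483/0.0166 = 1639 < 2300, so the laminar assumption holds.

V ≈ 0.1660 m/s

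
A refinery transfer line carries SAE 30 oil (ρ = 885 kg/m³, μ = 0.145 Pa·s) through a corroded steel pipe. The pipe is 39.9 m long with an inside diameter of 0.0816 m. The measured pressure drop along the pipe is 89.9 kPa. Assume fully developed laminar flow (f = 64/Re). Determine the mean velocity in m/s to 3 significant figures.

For laminar flow, f = 64/Re with Re = ρVD/μ, so Darcy-Weisbach reduces to ΔP = 32μLV/D². Solving for V: V = ΔP·D²/(32μL) = 8.99e+04·(0.0816)²/(32·0.145·39.9) = 3.233 m/s.
Check: Re = ρVD/μ = 885·3.233·0.0816/0.145 = 1610 < 2300, so the laminar assumption holds.

V ≈ 3.23 m/s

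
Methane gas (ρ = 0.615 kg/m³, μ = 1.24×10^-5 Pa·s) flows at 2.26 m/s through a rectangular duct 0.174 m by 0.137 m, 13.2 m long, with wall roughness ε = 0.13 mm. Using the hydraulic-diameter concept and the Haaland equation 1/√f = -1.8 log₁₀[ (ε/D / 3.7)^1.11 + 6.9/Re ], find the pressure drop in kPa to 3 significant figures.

ΔP ≈ 0.00382 kPa

Hydraulic diameter D_h = 4A/P = 4·(0.174·0.137)/(2·(0.174+0.137)) = 0.09535/0.622 = 0.1533 m.
Re = ρVD_h/μ = 0.615·2.26·0.1533/1.24e-05 = 1.718e+04.
ε/D_h = 0.00013/0.1533 = 0.000848; Haaland gives 1/√f = -1.8 log₁₀[9.12e-05+0.000402] = 5.953, so f = 0.02822.
ΔP = f(L/D_h)(ρV²/2) = 0.02822·13.2/0.1533·1.571 = 3.816 Pa.
ΔP = 0.00382 kPa.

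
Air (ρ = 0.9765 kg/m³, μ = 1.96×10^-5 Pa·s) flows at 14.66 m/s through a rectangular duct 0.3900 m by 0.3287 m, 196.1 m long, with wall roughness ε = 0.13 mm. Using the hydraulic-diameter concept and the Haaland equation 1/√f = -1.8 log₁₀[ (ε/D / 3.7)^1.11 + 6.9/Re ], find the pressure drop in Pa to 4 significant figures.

Hydraulic diameter D_h = 4A/P = 4·(0.39·0.3287)/(2·(0.39+0.3287)) = 0.5128/1.437 = 0.3567 m.
Re = ρVD_h/μ = 0.9765·14.66·0.3567/1.96e-05 = 2.606e+05.
ε/D_h = 0.00013/0.3567 = 0.000364; Haaland gives 1/√f = -1.8 log₁₀[3.57e-05+2.65e-05] = 7.571, so f = 0.01744.
ΔP = f(L/D_h)(ρV²/2) = 0.01744·196.1/0.3567·104.9 = 1006 Pa.

ΔP ≈ 1006 Pa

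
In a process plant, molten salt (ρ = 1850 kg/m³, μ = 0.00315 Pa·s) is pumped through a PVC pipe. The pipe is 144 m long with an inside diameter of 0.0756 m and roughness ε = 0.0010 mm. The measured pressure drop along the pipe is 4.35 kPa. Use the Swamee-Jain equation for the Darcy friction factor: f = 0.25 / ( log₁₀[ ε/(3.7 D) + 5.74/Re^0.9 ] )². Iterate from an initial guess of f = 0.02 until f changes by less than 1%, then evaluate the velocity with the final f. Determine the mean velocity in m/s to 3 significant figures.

V ≈ 0.292 m/s

Rearranging Darcy-Weisbach: V = √(2·ΔP·D/(f·L·ρ)). With ε/D = 1e-06/0.0756 = 1.32e-05, iterate starting from f = 0.02:
  f = 0.02 → V = √(2·4350·0.0756/(0.02·144·1850)) = 0.3513 m/s; Re = ρVD/μ = 1.56e+04; f → 0.02753
  f = 0.02753 → V = 0.2995 m/s; Re = 1.33e+04; f → 0.02871
  f = 0.02871 → V = 0.2933 m/s; Re = 1.302e+04; f → 0.02887
Converged (Δf/f < 1%). With the final f = 0.02887: V = √(2·4350·0.0756/(0.02887·144·1850)) = 0.2925 m/s.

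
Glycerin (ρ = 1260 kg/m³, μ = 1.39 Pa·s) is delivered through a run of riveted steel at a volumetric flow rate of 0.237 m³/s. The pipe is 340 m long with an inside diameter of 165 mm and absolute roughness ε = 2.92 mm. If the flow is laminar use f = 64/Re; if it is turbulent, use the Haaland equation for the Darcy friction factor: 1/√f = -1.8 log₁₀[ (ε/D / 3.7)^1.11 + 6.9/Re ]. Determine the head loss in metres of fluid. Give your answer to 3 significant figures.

Cross-sectional area A = πD²/4 = π(0.165)²/4 = 0.02138 m²; mean velocity V = Q/A = 0.237/0.02138 = 11.08 m/s.
Reynolds number Re = ρVD/μ = 1260 · 11.08 · 0.165 / 1.39 = 1658.
Re < 2300 → laminar flow, so f = 64/Re = 64/1658 = 0.03861 (the turbulent correlation is not needed).
Darcy-Weisbach: ΔP = f(L/D)(ρV²/2) = 0.03861·(340/0.165)·(1260·11.08²/2) = 0.03861·2061·7.74e+04 = 6.157e+06 Pa.
Head loss h_f = ΔP/(ρg) = 6.157e+06/(1260·9.81) = 498 m.

h_f ≈ 498 m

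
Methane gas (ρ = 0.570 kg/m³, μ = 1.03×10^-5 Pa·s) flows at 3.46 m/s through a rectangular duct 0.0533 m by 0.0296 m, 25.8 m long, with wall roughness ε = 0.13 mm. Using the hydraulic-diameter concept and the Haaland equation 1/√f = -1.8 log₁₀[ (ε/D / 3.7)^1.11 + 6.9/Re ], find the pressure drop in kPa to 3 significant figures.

Hydraulic diameter D_h = 4A/P = 4·(0.0533·0.0296)/(2·(0.0533+0.0296)) = 0.006311/0.1658 = 0.03806 m.
Re = ρVD_h/μ = 0.57·3.46·0.03806/1.03e-05 = 7288.
ε/D_h = 0.00013/0.03806 = 0.00342; Haaland gives 1/√f = -1.8 log₁₀[0.000428+0.000947] = 5.151, so f = 0.03769.
ΔP = f(L/D_h)(ρV²/2) = 0.03769·25.8/0.03806·3.412 = 87.16 Pa.
ΔP = 0.0872 kPa.

ΔP ≈ 0.0872 kPa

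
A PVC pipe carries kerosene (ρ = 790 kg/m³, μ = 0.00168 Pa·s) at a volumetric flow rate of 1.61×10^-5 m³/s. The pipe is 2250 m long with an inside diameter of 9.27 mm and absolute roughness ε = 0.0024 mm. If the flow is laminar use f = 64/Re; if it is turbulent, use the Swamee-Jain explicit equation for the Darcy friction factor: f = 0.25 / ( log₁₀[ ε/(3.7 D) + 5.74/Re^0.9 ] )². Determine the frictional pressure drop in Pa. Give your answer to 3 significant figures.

Cross-sectional area A = πD²/4 = π(0.00927)²/4 = 6.749e-05 m²; mean velocity V = Q/A = 1.61e-05/6.749e-05 = 0.2385 m/s.
Reynolds number Re = ρVD/μ = 790 · 0.2385 · 0.00927 / 0.00168 = 1040.
Re < 2300 → laminar flow, so f = 64/Re = 64/1040 = 0.06155 (the turbulent correlation is not needed).
Darcy-Weisbach: ΔP = f(L/D)(ρV²/2) = 0.06155·(2250/0.00927)·(790·0.2385²/2) = 0.06155·2.427e+05·22.48 = 3.358e+05 Pa.

ΔP ≈ 336000 Pa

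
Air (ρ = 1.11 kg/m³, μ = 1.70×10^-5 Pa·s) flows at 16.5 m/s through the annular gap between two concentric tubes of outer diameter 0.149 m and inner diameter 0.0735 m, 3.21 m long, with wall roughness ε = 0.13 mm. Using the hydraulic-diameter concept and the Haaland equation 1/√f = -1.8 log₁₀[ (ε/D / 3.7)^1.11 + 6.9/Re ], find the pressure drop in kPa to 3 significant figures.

Hydraulic diameter D_h = 4A/P = D_o - D_i = 0.149 - 0.0735 = 0.0755 m.
Re = ρVD_h/μ = 1.11·16.5·0.0755/1.7e-05 = 8.134e+04.
ε/D_h = 0.00013/0.0755 = 0.00172; Haaland gives 1/√f = -1.8 log₁₀[0.0002+8.48e-05] = 6.381, so f = 0.02456.
ΔP = f(L/D_h)(ρV²/2) = 0.02456·3.21/0.0755·151.1 = 157.8 Pa.
ΔP = 0.158 kPa.

ΔP ≈ 0.158 kPa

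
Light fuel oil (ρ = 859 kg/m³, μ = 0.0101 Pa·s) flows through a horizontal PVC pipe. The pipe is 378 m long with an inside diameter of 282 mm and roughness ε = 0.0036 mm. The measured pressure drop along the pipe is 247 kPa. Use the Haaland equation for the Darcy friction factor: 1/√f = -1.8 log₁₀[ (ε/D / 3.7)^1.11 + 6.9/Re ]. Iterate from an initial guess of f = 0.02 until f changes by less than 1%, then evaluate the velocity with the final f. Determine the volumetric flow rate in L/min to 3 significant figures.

Rearranging Darcy-Weisbach: V = √(2·ΔP·D/(f·L·ρ)). With ε/D = 3.6e-06/0.282 = 1.28e-05, iterate starting from f = 0.02:
  f = 0.02 → V = √(2·2.47e+05·0.282/(0.02·378·859)) = 4.632 m/s; Re = ρVD/μ = 1.111e+05; f → 0.01749
  f = 0.01749 → V = 4.953 m/s; Re = 1.188e+05; f → 0.01725
  f = 0.01725 → V = 4.987 m/s; Re = 1.196e+05; f → 0.01723
Converged (Δf/f < 1%). With the final f = 0.01723: V = √(2·2.47e+05·0.282/(0.01723·378·859)) = 4.99 m/s.
Q = V·A = 4.99·(π/4·0.282²) = 0.3117 m³/s = 18700 L/min.

Q ≈ 18700 L/min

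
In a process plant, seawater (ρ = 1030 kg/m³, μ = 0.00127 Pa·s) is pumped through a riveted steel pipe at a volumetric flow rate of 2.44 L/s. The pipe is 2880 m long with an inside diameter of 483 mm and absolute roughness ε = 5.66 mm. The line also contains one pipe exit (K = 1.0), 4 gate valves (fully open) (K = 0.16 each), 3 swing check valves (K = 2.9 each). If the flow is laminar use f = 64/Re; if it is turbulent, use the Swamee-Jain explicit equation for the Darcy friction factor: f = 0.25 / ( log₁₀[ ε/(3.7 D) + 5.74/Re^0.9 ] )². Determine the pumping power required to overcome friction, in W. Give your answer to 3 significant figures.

P ≈ 0.0685 W

Q = 2.44 L/s = 2.44/1000 = 0.00244 m³/s.
Cross-sectional area A = πD²/4 = π(0.483)²/4 = 0.1832 m²; mean velocity V = Q/A = 0.00244/0.1832 = 0.01332 m/s.
Reynolds number Re = ρVD/μ = 1030 · 0.01332 · 0.483 / 0.00127 = 5217.
Re > 4000 → turbulent. Relative roughness ε/D = 0.00566/0.483 = 0.0117. Swamee-Jain: f = 0.25/(log₁₀[0.0117/3.7 + 5.74/5217^0.9])² = 0.25/(log₁₀[0.00317 + 0.00259])² = 0.25/(-2.24)² = 0.04983.
Total minor-loss coefficient ΣK = 1·1 + 4·0.16 + 3·2.9 = 10.3.
ΔP = [f·L/D + ΣK]·(ρV²/2) = [0.04983·2880/0.483 + 10.3]·(1030·0.01332²/2) = [297.1 + 10.3]·0.09133 = 28.08 Pa.
Pumping power P = QΔP = 0.00244·28.08 = 0.06852 W = 0.0685 W.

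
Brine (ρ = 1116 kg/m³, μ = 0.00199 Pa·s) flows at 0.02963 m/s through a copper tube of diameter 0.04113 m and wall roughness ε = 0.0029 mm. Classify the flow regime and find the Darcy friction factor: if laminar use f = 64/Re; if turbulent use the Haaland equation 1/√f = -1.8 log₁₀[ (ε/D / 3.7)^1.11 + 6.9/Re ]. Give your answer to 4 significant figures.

Re = ρVD/μ = 1116·0.02963·0.04113/0.00199 = 683.4.
Re < 2300 → laminar, so f = 64/Re = 0.09364 (roughness is irrelevant in laminar flow).

f ≈ 0.09364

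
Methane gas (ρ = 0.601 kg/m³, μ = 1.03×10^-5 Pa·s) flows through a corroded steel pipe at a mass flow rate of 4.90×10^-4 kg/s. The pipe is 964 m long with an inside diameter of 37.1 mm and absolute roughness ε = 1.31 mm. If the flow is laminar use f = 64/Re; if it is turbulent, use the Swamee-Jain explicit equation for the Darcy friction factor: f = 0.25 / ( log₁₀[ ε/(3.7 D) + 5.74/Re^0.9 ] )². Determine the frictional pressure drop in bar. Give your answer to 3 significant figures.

ΔP ≈ 0.00174 bar

A = πD²/4 = π(0.0371)²/4 = 0.001081 m²; mean velocity V = ṁ/(ρA) = 0.00049/(0.601 · 0.001081) = 0.7542 m/s.
Reynolds number Re = ρVD/μ = 0.601 · 0.7542 · 0.0371 / 1.03e-05 = 1633.
Re < 2300 → laminar flow, so f = 64/Re = 64/1633 = 0.0392 (the turbulent correlation is not needed).
Darcy-Weisbach: ΔP = f(L/D)(ρV²/2) = 0.0392·(964/0.0371)·(0.601·0.7542²/2) = 0.0392·2.598e+04·0.1709 = 174.1 Pa.
ΔP = 174.1 Pa = 0.00174 bar.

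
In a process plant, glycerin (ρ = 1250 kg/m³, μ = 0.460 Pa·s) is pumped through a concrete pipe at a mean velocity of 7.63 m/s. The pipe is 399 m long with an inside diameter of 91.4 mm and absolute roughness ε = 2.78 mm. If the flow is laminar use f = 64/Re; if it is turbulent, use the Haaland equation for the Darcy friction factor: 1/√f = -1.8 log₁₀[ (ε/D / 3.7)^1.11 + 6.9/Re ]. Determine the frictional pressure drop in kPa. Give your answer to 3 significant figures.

ΔP ≈ 5360 kPa

Reynolds number Re = ρVD/μ = 1250 · 7.63 · 0.0914 / 0.46 = 1895.
Re < 2300 → laminar flow, so f = 64/Re = 64/1895 = 0.03377 (the turbulent correlation is not needed).
Darcy-Weisbach: ΔP = f(L/D)(ρV²/2) = 0.03377·(399/0.0914)·(1250·7.63²/2) = 0.03377·4365·3.639e+04 = 5.364e+06 Pa.
ΔP = 5.364e+06 Pa = 5360 kPa.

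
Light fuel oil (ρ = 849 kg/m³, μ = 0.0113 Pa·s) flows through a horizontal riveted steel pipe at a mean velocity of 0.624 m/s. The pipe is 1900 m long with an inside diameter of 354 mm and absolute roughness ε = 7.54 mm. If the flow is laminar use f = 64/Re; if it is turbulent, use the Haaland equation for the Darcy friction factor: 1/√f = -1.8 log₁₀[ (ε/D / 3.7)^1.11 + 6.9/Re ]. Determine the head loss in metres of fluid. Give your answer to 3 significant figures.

h_f ≈ 5.55 m

Reynolds number Re = ρVD/μ = 849 · 0.624 · 0.354 / 0.0113 = 1.66e+04.
Re > 4000 → turbulent. Relative roughness ε/D = 0.00754/0.354 = 0.0213. Haaland: 1/√f = -1.8 log₁₀[(0.0213/3.7)^1.11 + 6.9/1.66e+04] = -1.8 log₁₀[0.00326 + 0.000416] = 4.381, so f = 0.05209.
Darcy-Weisbach: ΔP = f(L/D)(ρV²/2) = 0.05209·(1900/0.354)·(849·0.624²/2) = 0.05209·5367·165.3 = 4.621e+04 Pa.
Head loss h_f = ΔP/(ρg) = 4.621e+04/(849·9.81) = 5.55 m.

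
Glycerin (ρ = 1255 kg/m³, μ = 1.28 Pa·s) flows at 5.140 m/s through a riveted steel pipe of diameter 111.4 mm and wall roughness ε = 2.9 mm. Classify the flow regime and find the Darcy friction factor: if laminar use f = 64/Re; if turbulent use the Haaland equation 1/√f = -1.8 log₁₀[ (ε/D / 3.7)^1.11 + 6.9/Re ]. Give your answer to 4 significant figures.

Re = ρVD/μ = 1255·5.14·0.1114/1.28 = 561.4.
Re < 2300 → laminar, so f = 64/Re = 0.114 (roughness is irrelevant in laminar flow).

f ≈ 0.1140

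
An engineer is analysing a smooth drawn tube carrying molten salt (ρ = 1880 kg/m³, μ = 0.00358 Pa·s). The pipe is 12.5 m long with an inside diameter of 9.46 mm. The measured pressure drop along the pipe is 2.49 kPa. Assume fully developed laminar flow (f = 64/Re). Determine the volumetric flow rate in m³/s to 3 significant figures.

For laminar flow, f = 64/Re with Re = ρVD/μ, so Darcy-Weisbach reduces to ΔP = 32μLV/D². Solving for V: V = ΔP·D²/(32μL) = 2490·(0.00946)²/(32·0.00358·12.5) = 0.1556 m/s.
Check: Re = ρVD/μ = 1880·0.1556·0.00946/0.00358 = 773 < 2300, so the laminar assumption holds.
Q = V·A = 0.1556·(π/4·0.00946²) = 1.094e-05 m³/s = 1.09×10^-5 m³/s.

Q ≈ 1.09×10^-5 m³/s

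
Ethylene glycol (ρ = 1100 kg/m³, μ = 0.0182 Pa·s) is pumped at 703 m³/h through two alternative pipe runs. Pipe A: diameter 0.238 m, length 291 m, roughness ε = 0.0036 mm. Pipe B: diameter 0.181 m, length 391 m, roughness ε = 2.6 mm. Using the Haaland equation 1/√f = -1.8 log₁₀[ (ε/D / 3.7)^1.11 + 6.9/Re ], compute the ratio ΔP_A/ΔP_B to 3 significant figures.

ΔP_A/ΔP_B ≈ 0.0855

Pipe A: V = Q/A = 0.1953/0.04449 = 4.389 m/s; Re = 6.314e+04; ε/D = 1.51e-05; Haaland → f = 0.01971; ΔP_A = f(L/D)(ρV²/2) = 2.554e+05 Pa.
Pipe B: V = Q/A = 0.1953/0.02573 = 7.589 m/s; Re = 8.302e+04; ε/D = 0.0144; Haaland → f = 0.04364; ΔP_B = f(L/D)(ρV²/2) = 2.987e+06 Pa.
ΔP_A/ΔP_B = 2.554e+05/2.987e+06 = 0.0855.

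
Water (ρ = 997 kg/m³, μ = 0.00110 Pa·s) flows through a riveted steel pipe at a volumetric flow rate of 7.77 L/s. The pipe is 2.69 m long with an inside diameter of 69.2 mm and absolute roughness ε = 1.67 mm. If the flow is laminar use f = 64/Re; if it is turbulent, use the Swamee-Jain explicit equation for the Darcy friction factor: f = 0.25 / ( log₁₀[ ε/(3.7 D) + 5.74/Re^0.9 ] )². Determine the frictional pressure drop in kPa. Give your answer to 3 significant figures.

ΔP ≈ 4.37 kPa

Q = 7.77 L/s = 7.77/1000 = 0.00777 m³/s.
Cross-sectional area A = πD²/4 = π(0.0692)²/4 = 0.003761 m²; mean velocity V = Q/A = 0.00777/0.003761 = 2.066 m/s.
Reynolds number Re = ρVD/μ = 997 · 2.066 · 0.0692 / 0.0011 = 1.296e+05.
Re > 4000 → turbulent. Relative roughness ε/D = 0.00167/0.0692 = 0.0241. Swamee-Jain: f = 0.25/(log₁₀[0.0241/3.7 + 5.74/1.296e+05^0.9])² = 0.25/(log₁₀[0.00652 + 0.000144])² = 0.25/(-2.176)² = 0.05279.
Darcy-Weisbach: ΔP = f(L/D)(ρV²/2) = 0.05279·(2.69/0.0692)·(997·2.066²/2) = 0.05279·38.87·2128 = 4366 Pa.
ΔP = 4366 Pa = 4.37 kPa.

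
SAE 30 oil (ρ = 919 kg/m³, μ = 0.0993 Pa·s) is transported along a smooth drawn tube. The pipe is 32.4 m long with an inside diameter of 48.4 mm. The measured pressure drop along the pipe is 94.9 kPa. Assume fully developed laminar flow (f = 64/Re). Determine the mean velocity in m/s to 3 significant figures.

For laminar flow, f = 64/Re with Re = ρVD/μ, so Darcy-Weisbach reduces to ΔP = 32μLV/D². Solving for V: V = ΔP·D²/(32μL) = 9.49e+04·(0.0484)²/(32·0.0993·32.4) = 2.159 m/s.
Check: Re = ρVD/μ = 919·2.159·0.0484/0.0993 = 967.2 < 2300, so the laminar assumption holds.

V ≈ 2.16 m/s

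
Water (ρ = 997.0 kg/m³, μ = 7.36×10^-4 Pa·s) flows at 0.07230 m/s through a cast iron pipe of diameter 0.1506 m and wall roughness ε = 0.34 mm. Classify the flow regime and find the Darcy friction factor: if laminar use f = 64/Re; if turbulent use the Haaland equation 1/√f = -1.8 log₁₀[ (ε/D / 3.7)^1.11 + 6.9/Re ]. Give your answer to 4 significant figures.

Re = ρVD/μ = 997·0.0723·0.1506/0.000736 = 1.475e+04.
Re > 4000 → turbulent. ε/D = 0.00034/0.1506 = 0.00226; Haaland: 1/√f = -1.8 log₁₀[0.00027 + 0.000468] = 5.637, so f = 0.03147.

f ≈ 0.03147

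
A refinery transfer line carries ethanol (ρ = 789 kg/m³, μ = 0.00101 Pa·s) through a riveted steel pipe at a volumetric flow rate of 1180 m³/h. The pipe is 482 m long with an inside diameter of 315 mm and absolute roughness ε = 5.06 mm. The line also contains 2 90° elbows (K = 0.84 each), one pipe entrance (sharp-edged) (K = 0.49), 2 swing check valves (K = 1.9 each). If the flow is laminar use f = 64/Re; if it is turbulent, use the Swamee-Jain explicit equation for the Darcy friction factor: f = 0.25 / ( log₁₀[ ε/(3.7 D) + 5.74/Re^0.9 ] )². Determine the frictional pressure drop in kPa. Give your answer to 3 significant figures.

ΔP ≈ 521 kPa

Q = 1180 m³/h = 1180/3600 = 0.3278 m³/s.
Cross-sectional area A = πD²/4 = π(0.315)²/4 = 0.07793 m²; mean velocity V = Q/A = 0.3278/0.07793 = 4.206 m/s.
Reynolds number Re = ρVD/μ = 789 · 4.206 · 0.315 / 0.00101 = 1.035e+06.
Re > 4000 → turbulent. Relative roughness ε/D = 0.00506/0.315 = 0.0161. Swamee-Jain: f = 0.25/(log₁₀[0.0161/3.7 + 5.74/1.035e+06^0.9])² = 0.25/(log₁₀[0.00434 + 2.22e-05])² = 0.25/(-2.36)² = 0.04488.
Total minor-loss coefficient ΣK = 2·0.84 + 1·0.49 + 2·1.9 = 5.97.
ΔP = [f·L/D + ΣK]·(ρV²/2) = [0.04488·482/0.315 + 5.97]·(789·4.206²/2) = [68.67 + 5.97]·6979 = 5.209e+05 Pa.
ΔP = 5.209e+05 Pa = 521 kPa.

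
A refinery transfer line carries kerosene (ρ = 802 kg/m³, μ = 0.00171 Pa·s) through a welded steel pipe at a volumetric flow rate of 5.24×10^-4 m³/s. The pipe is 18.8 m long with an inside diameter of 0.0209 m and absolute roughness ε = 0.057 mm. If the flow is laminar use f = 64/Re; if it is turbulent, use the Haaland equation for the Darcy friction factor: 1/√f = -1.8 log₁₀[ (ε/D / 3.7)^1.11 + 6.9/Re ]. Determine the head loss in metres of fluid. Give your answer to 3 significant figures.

Cross-sectional area A = πD²/4 = π(0.0209)²/4 = 0.0003431 m²; mean velocity V = Q/A = 0.000524/0.0003431 = 1.527 m/s.
Reynolds number Re = ρVD/μ = 802 · 1.527 · 0.0209 / 0.00171 = 1.497e+04.
Re > 4000 → turbulent. Relative roughness ε/D = 5.7e-05/0.0209 = 0.00273. Haaland: 1/√f = -1.8 log₁₀[(0.00273/3.7)^1.11 + 6.9/1.497e+04] = -1.8 log₁₀[0.000333 + 0.000461] = 5.58, so f = 0.03212.
Darcy-Weisbach: ΔP = f(L/D)(ρV²/2) = 0.03212·(18.8/0.0209)·(802·1.527²/2) = 0.03212·899.5·935.5 = 2.703e+04 Pa.
Head loss h_f = ΔP/(ρg) = 2.703e+04/(802·9.81) = 3.44 m.

h_f ≈ 3.44 m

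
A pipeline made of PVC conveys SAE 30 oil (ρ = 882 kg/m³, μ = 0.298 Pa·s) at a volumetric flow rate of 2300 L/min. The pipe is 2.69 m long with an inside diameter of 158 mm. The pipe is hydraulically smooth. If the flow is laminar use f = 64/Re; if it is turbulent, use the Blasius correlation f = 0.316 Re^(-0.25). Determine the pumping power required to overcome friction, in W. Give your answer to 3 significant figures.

P ≈ 77.0 W

Q = 2300 L/min = 2300/60000 = 0.03833 m³/s.
Cross-sectional area A = πD²/4 = π(0.158)²/4 = 0.01961 m²; mean velocity V = Q/A = 0.03833/0.01961 = 1.955 m/s.
Reynolds number Re = ρVD/μ = 882 · 1.955 · 0.158 / 0.298 = 914.3.
Re < 2300 → laminar flow, so f = 64/Re = 64/914.3 = 0.07 (the turbulent correlation is not needed).
Darcy-Weisbach: ΔP = f(L/D)(ρV²/2) = 0.07·(2.69/0.158)·(882·1.955²/2) = 0.07·17.03·1686 = 2009 Pa.
Pumping power P = QΔP = 0.03833·2009 = 77.01 W = 77.0 W.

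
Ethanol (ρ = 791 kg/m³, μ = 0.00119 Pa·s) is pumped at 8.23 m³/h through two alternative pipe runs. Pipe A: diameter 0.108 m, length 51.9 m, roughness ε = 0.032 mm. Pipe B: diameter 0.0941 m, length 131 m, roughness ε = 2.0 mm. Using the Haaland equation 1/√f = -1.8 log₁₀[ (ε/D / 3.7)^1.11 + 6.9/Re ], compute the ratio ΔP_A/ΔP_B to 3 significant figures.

ΔP_A/ΔP_B ≈ 0.104

Pipe A: V = Q/A = 0.002286/0.009161 = 0.2496 m/s; Re = 1.791e+04; ε/D = 0.000296; Haaland → f = 0.02696; ΔP_A = f(L/D)(ρV²/2) = 319.1 Pa.
Pipe B: V = Q/A = 0.002286/0.006955 = 0.3287 m/s; Re = 2.056e+04; ε/D = 0.0213; Haaland → f = 0.05164; ΔP_B = f(L/D)(ρV²/2) = 3073 Pa.
ΔP_A/ΔP_B = 319.1/3073 = 0.104.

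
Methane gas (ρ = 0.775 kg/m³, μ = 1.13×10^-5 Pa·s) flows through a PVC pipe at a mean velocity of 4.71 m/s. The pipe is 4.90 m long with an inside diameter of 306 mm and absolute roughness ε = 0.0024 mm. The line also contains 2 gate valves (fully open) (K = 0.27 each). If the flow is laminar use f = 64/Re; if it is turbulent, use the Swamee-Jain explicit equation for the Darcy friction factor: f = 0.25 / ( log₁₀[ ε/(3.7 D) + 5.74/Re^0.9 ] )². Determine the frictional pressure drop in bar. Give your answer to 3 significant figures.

Reynolds number Re = ρVD/μ = 0.775 · 4.71 · 0.306 / 1.13e-05 = 9.885e+04.
Re > 4000 → turbulent. Relative roughness ε/D = 2.4e-06/0.306 = 7.84e-06. Swamee-Jain: f = 0.25/(log₁₀[7.84e-06/3.7 + 5.74/9.885e+04^0.9])² = 0.25/(log₁₀[2.12e-06 + 0.000183])² = 0.25/(-3.732)² = 0.01795.
Total minor-loss coefficient ΣK = 2·0.27 = 0.54.
ΔP = [f·L/D + ΣK]·(ρV²/2) = [0.01795·4.9/0.306 + 0.54]·(0.775·4.71²/2) = [0.2875 + 0.54]·8.596 = 7.113 Pa.
ΔP = 7.113 Pa = 7.11×10^-5 bar.

ΔP ≈ 7.11×10^-5 bar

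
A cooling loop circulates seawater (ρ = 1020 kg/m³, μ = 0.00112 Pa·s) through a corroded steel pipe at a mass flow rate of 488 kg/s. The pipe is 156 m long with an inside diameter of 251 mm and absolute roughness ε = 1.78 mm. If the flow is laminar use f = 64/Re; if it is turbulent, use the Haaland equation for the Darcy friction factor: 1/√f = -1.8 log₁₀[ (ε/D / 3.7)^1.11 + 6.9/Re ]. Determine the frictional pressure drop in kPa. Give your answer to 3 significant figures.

ΔP ≈ 1010 kPa

A = πD²/4 = π(0.251)²/4 = 0.04948 m²; mean velocity V = ṁ/(ρA) = 488/(1020 · 0.04948) = 9.669 m/s.
Reynolds number Re = ρVD/μ = 1020 · 9.669 · 0.251 / 0.00112 = 2.21e+06.
Re > 4000 → turbulent. Relative roughness ε/D = 0.00178/0.251 = 0.00709. Haaland: 1/√f = -1.8 log₁₀[(0.00709/3.7)^1.11 + 6.9/2.21e+06] = -1.8 log₁₀[0.000963 + 3.12e-06] = 5.427, so f = 0.03395.
Darcy-Weisbach: ΔP = f(L/D)(ρV²/2) = 0.03395·(156/0.251)·(1020·9.669²/2) = 0.03395·621.5·4.768e+04 = 1.006e+06 Pa.
ΔP = 1.006e+06 Pa = 1010 kPa.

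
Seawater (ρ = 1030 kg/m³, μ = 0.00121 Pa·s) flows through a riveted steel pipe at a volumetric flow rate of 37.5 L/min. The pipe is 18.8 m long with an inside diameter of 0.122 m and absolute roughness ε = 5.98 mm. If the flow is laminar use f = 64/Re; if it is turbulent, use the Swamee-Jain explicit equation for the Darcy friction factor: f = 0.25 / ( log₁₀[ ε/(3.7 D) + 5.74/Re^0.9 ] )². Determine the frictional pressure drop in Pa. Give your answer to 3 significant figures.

Q = 37.5 L/min = 37.5/60000 = 0.000625 m³/s.
Cross-sectional area A = πD²/4 = π(0.122)²/4 = 0.01169 m²; mean velocity V = Q/A = 0.000625/0.01169 = 0.05347 m/s.
Reynolds number Re = ρVD/μ = 1030 · 0.05347 · 0.122 / 0.00121 = 5552.
Re > 4000 → turbulent. Relative roughness ε/D = 0.00598/0.122 = 0.049. Swamee-Jain: f = 0.25/(log₁₀[0.049/3.7 + 5.74/5552^0.9])² = 0.25/(log₁₀[0.0132 + 0.00245])² = 0.25/(-1.804)² = 0.0768.
Darcy-Weisbach: ΔP = f(L/D)(ρV²/2) = 0.0768·(18.8/0.122)·(1030·0.05347²/2) = 0.0768·154.1·1.472 = 17.42 Pa.

ΔP ≈ 17.4 Pa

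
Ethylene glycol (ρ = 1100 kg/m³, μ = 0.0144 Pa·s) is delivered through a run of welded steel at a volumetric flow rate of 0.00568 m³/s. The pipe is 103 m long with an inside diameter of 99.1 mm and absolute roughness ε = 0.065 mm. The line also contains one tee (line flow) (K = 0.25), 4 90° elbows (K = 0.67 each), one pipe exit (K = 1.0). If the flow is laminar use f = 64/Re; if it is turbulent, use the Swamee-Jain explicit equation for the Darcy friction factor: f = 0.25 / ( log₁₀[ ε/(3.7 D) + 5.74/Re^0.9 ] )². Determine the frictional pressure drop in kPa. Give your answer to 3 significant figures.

Cross-sectional area A = πD²/4 = π(0.0991)²/4 = 0.007713 m²; mean velocity V = Q/A = 0.00568/0.007713 = 0.7364 m/s.
Reynolds number Re = ρVD/μ = 1100 · 0.7364 · 0.0991 / 0.0144 = 5575.
Re > 4000 → turbulent. Relative roughness ε/D = 6.5e-05/0.0991 = 0.000656. Swamee-Jain: f = 0.25/(log₁₀[0.000656/3.7 + 5.74/5575^0.9])² = 0.25/(log₁₀[0.000177 + 0.00244])² = 0.25/(-2.582)² = 0.03749.
Total minor-loss coefficient ΣK = 1·0.25 + 4·0.67 + 1·1 = 3.93.
ΔP = [f·L/D + ΣK]·(ρV²/2) = [0.03749·103/0.0991 + 3.93]·(1100·0.7364²/2) = [38.97 + 3.93]·298.3 = 1.279e+04 Pa.
ΔP = 1.279e+04 Pa = 12.8 kPa.

ΔP ≈ 12.8 kPa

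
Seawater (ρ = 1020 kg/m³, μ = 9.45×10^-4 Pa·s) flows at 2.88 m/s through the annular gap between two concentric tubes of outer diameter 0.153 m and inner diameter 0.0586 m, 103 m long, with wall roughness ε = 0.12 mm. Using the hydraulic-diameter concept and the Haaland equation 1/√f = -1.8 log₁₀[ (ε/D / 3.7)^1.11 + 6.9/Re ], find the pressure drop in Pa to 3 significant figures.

ΔP ≈ 99800 Pa

Hydraulic diameter D_h = 4A/P = D_o - D_i = 0.153 - 0.0586 = 0.0944 m.
Re = ρVD_h/μ = 1020·2.88·0.0944/0.000945 = 2.934e+05.
ε/D_h = 0.00012/0.0944 = 0.00127; Haaland gives 1/√f = -1.8 log₁₀[0.000143+2.35e-05] = 6.802, so f = 0.02161.
ΔP = f(L/D_h)(ρV²/2) = 0.02161·103/0.0944·4230 = 9.976e+04 Pa.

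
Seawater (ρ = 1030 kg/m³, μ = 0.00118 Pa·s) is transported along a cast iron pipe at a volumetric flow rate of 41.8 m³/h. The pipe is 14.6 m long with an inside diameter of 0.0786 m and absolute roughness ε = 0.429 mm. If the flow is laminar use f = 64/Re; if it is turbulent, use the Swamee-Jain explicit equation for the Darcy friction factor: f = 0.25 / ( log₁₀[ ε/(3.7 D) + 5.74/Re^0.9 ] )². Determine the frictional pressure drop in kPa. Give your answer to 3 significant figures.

ΔP ≈ 17.5 kPa

Q = 41.8 m³/h = 41.8/3600 = 0.01161 m³/s.
Cross-sectional area A = πD²/4 = π(0.0786)²/4 = 0.004852 m²; mean velocity V = Q/A = 0.01161/0.004852 = 2.393 m/s.
Reynolds number Re = ρVD/μ = 1030 · 2.393 · 0.0786 / 0.00118 = 1.642e+05.
Re > 4000 → turbulent. Relative roughness ε/D = 0.000429/0.0786 = 0.00546. Swamee-Jain: f = 0.25/(log₁₀[0.00546/3.7 + 5.74/1.642e+05^0.9])² = 0.25/(log₁₀[0.00148 + 0.000116])² = 0.25/(-2.798)² = 0.03193.
Darcy-Weisbach: ΔP = f(L/D)(ρV²/2) = 0.03193·(14.6/0.0786)·(1030·2.393²/2) = 0.03193·185.8·2949 = 1.749e+04 Pa.
ΔP = 1.749e+04 Pa = 17.5 kPa.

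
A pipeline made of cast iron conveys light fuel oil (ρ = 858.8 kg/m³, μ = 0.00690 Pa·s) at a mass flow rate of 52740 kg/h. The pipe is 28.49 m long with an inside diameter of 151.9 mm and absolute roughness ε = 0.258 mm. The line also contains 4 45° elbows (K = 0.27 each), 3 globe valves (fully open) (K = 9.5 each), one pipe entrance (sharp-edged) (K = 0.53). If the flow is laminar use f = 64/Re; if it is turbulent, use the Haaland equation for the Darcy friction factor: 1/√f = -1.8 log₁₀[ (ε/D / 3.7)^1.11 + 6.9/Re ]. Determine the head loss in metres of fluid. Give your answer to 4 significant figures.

h_f ≈ 1.610 m

ṁ = 52740 kg/h = 52740/3600 = 14.65 kg/s.
A = πD²/4 = π(0.1519)²/4 = 0.01812 m²; mean velocity V = ṁ/(ρA) = 14.65/(858.8 · 0.01812) = 0.9413 m/s.
Reynolds number Re = ρVD/μ = 858.8 · 0.9413 · 0.1519 / 0.0069 = 1.78e+04.
Re > 4000 → turbulent. Relative roughness ε/D = 0.000258/0.1519 = 0.0017. Haaland: 1/√f = -1.8 log₁₀[(0.0017/3.7)^1.11 + 6.9/1.78e+04] = -1.8 log₁₀[0.000197 + 0.000388] = 5.819, so f = 0.02953.
Total minor-loss coefficient ΣK = 4·0.27 + 3·9.5 + 1·0.53 = 30.1.
ΔP = [f·L/D + ΣK]·(ρV²/2) = [0.02953·28.49/0.1519 + 30.1]·(858.8·0.9413²/2) = [5.538 + 30.1]·380.5 = 1.356e+04 Pa.
Head loss h_f = ΔP/(ρg) = 1.356e+04/(858.8·9.81) = 1.610 m.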